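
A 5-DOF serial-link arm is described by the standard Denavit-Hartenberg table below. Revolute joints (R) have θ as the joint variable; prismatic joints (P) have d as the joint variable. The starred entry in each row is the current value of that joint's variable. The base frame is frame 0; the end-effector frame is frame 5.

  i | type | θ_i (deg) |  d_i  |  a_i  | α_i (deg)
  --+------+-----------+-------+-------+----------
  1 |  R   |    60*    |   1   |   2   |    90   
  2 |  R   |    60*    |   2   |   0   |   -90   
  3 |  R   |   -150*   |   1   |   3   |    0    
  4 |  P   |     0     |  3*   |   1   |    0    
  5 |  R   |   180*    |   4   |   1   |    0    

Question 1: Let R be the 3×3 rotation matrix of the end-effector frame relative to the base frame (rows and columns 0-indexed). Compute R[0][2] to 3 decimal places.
End-effector z-axis (col 2 of R) = (-0.4330,-0.7500,0.5000)
R[0][2] = -0.4330

-0.433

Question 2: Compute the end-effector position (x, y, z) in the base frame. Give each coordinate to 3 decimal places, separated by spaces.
after link 1: o_1 = (1.0000, 1.7321, 1.0000)
after link 2: o_2 = (2.7321, 0.7321, 1.0000)
after link 3: o_3 = (2.9486, -1.8929, -0.7500)
after link 4: o_4 = (1.8660, -4.7679, 0.0000)
after link 5: o_5 = (-0.0825, -7.1429, 2.7500)

-0.083 -7.143 2.750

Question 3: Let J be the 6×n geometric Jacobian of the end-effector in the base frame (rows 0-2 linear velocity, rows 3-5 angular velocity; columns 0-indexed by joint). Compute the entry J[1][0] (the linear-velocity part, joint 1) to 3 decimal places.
axis z_0 = ẑ; lever o_n−o_0 = (-0.0825,-7.1429,2.7500)
cross product → J_v[:, 0] = (7.1429,-0.0825,0.0000)
J_ω[:, 0] = z_0
entry J[1][0] = -0.0825

-0.083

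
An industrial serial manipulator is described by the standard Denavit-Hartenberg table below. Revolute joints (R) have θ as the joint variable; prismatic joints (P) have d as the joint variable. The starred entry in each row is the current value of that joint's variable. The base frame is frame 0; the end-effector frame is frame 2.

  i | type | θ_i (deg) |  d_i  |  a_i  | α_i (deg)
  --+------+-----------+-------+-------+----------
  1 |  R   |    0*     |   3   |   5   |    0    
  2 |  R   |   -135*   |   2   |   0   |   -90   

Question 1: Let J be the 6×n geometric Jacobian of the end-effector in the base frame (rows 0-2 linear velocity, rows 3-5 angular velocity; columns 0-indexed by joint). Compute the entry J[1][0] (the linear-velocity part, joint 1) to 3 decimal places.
axis z_0 = ẑ; lever o_n−o_0 = (5.0000,0.0000,5.0000)
cross product → J_v[:, 0] = (0.0000,5.0000,0.0000)
J_ω[:, 0] = z_0
entry J[1][0] = 5.0000

5.000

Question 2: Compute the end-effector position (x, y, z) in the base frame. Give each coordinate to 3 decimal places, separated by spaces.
5.000 0.000 5.000

after link 1: o_1 = (5.0000, 0.0000, 3.0000)
after link 2: o_2 = (5.0000, 0.0000, 5.0000)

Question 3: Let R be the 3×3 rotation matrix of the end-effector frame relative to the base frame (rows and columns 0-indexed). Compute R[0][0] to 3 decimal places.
End-effector x-axis (col 0 of R) = (-0.7071,-0.7071,0.0000)
R[0][0] = -0.7071

-0.707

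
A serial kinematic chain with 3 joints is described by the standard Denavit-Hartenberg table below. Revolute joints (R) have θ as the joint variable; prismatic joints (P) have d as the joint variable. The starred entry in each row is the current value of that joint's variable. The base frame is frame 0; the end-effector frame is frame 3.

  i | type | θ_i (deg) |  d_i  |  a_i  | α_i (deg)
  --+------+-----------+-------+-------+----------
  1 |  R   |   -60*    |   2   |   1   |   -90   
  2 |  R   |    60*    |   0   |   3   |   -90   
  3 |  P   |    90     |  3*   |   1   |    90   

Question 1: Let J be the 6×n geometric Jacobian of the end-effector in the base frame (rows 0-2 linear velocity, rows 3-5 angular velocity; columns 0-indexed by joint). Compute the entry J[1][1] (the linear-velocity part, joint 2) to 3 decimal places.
axis z_1 = (0.8660,0.5000,0.0000); lever o_n−o_1 = (-1.4151,0.4510,-4.0981)
cross product → J_v[:, 1] = (-2.0490,3.5490,1.0981)
J_ω[:, 1] = z_1
entry J[1][1] = 3.5490

3.549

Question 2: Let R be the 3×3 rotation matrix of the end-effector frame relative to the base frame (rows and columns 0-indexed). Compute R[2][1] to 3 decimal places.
-0.500

End-effector y-axis (col 1 of R) = (-0.4330,0.7500,-0.5000)
R[2][1] = -0.5000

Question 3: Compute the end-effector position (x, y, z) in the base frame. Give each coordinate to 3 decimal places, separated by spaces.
after link 1: o_1 = (0.5000, -0.8660, 2.0000)
after link 2: o_2 = (1.2500, -2.1651, -0.5981)
after link 3: o_3 = (-0.9151, -0.4151, -2.0981)

-0.915 -0.415 -2.098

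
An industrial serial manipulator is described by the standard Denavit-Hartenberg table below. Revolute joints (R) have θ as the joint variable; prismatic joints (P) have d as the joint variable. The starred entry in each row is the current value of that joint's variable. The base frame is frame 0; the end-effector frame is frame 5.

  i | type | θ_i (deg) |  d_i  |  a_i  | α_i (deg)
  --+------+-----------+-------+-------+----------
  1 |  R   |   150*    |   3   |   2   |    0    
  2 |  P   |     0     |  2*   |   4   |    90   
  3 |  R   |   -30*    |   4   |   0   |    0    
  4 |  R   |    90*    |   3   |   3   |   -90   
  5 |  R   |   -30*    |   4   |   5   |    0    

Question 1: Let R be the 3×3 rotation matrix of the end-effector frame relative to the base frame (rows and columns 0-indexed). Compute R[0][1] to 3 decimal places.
End-effector y-axis (col 1 of R) = (-0.6495,-0.6250,0.4330)
R[0][1] = -0.6495

-0.650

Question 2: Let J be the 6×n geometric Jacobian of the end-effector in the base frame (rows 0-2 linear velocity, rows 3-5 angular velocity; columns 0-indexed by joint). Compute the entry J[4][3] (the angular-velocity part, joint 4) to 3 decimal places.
0.866

axis z_3 = (0.5000,0.8660,0.0000); lever o_n−o_3 = (2.5760,4.8636,8.3481)
cross product → J_v[:, 3] = (7.2296,-4.1740,0.2010)
J_ω[:, 3] = z_3
entry J[4][3] = 0.8660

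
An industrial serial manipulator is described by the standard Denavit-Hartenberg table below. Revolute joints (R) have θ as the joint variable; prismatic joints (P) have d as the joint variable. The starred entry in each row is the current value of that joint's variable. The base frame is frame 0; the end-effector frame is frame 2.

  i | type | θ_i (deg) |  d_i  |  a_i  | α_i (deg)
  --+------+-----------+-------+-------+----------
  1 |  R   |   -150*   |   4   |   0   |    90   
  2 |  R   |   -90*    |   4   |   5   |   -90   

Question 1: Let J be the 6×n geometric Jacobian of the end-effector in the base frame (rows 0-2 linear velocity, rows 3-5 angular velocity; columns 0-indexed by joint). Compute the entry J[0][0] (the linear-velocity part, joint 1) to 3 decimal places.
axis z_0 = ẑ; lever o_n−o_0 = (-2.0000,3.4641,-1.0000)
cross product → J_v[:, 0] = (-3.4641,-2.0000,0.0000)
J_ω[:, 0] = z_0
entry J[0][0] = -3.4641

-3.464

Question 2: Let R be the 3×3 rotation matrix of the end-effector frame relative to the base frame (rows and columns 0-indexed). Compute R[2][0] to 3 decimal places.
End-effector x-axis (col 0 of R) = (-0.0000,0.0000,-1.0000)
R[2][0] = -1.0000

-1.000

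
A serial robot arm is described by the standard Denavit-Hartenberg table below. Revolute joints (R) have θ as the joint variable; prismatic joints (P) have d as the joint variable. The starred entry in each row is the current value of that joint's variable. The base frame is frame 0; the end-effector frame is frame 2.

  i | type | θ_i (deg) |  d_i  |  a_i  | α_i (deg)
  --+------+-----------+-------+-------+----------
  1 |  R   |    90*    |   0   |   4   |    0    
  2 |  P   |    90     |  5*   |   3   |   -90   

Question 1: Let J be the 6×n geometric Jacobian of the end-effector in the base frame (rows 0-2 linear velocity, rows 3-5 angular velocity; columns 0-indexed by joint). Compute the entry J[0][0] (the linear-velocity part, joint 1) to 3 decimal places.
axis z_0 = ẑ; lever o_n−o_0 = (-3.0000,4.0000,5.0000)
cross product → J_v[:, 0] = (-4.0000,-3.0000,0.0000)
J_ω[:, 0] = z_0
entry J[0][0] = -4.0000

-4.000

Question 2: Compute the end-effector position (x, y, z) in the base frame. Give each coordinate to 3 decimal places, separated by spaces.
after link 1: o_1 = (0.0000, 4.0000, 0.0000)
after link 2: o_2 = (-3.0000, 4.0000, 5.0000)

-3.000 4.000 5.000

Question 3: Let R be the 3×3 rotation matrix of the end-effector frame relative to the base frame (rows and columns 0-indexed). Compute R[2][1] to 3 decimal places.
End-effector y-axis (col 1 of R) = (-0.0000,-0.0000,-1.0000)
R[2][1] = -1.0000

-1.000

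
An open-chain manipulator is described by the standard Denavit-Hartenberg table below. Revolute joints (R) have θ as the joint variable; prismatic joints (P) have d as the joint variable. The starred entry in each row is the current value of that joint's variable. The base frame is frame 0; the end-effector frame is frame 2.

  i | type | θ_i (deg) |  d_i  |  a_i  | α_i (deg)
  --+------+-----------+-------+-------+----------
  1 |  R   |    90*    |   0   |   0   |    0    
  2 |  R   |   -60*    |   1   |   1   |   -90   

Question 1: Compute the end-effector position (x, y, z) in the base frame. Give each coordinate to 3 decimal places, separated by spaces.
after link 1: o_1 = (0.0000, 0.0000, 0.0000)
after link 2: o_2 = (0.8660, 0.5000, 1.0000)

0.866 0.500 1.000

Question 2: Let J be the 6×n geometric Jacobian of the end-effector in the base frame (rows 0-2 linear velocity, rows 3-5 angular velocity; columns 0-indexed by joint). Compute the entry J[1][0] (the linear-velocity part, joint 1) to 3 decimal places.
axis z_0 = ẑ; lever o_n−o_0 = (0.8660,0.5000,1.0000)
cross product → J_v[:, 0] = (-0.5000,0.8660,0.0000)
J_ω[:, 0] = z_0
entry J[1][0] = 0.8660

0.866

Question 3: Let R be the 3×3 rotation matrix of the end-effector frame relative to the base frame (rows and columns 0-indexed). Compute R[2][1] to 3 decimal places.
End-effector y-axis (col 1 of R) = (-0.0000,0.0000,-1.0000)
R[2][1] = -1.0000

-1.000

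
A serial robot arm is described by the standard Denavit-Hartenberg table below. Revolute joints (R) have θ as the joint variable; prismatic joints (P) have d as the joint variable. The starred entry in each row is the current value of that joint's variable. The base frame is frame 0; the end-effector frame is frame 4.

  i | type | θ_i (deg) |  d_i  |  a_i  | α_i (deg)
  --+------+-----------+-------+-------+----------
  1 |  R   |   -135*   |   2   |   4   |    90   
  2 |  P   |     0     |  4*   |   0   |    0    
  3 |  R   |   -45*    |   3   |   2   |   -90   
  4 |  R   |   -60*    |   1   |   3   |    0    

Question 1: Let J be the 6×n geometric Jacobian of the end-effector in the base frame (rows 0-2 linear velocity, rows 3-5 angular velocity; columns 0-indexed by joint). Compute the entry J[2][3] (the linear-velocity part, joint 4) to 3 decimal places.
axis z_3 = (-0.5000,-0.5000,0.7071); lever o_n−o_3 = (-3.0871,0.5871,-0.3536)
cross product → J_v[:, 3] = (-0.2384,-2.3597,-1.8371)
J_ω[:, 3] = z_3
entry J[2][3] = -1.8371

-1.837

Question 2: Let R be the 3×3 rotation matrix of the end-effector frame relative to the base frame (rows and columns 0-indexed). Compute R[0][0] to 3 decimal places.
End-effector x-axis (col 0 of R) = (-0.8624,0.3624,-0.3536)
R[0][0] = -0.8624

-0.862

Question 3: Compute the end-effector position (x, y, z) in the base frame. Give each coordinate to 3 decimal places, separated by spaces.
after link 1: o_1 = (-2.8284, -2.8284, 2.0000)
after link 2: o_2 = (-5.6569, -0.0000, 2.0000)
after link 3: o_3 = (-8.7782, 1.1213, 0.5858)
after link 4: o_4 = (-11.8653, 1.7084, 0.2322)

-11.865 1.708 0.232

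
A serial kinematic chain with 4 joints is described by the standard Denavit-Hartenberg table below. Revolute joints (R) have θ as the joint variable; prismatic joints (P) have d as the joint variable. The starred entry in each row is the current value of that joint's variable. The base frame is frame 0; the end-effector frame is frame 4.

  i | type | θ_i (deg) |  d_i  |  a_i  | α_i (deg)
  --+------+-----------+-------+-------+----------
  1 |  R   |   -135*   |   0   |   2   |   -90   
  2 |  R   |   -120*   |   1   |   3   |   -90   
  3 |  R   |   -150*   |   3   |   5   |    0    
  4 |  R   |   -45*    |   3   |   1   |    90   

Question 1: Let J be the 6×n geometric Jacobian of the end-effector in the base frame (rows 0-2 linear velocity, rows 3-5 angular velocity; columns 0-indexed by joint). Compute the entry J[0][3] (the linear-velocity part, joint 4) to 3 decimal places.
axis z_3 = (-0.6124,-0.6124,0.5000); lever o_n−o_3 = (-2.3616,-1.9956,0.6635)
cross product → J_v[:, 3] = (0.5915,-0.7745,-0.2241)
J_ω[:, 3] = z_3
entry J[0][3] = 0.5915

0.592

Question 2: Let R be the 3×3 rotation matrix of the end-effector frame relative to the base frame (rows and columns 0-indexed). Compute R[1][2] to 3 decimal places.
0.775

End-effector z-axis (col 2 of R) = (-0.5915,0.7745,0.2241)
R[1][2] = 0.7745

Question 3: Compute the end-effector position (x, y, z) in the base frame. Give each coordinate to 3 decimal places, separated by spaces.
after link 1: o_1 = (-1.4142, -1.4142, 0.0000)
after link 2: o_2 = (0.3536, -1.0607, 2.5981)
after link 3: o_3 = (-1.2467, -6.1965, 0.3481)
after link 4: o_4 = (-3.6084, -8.1921, 1.0116)

-3.608 -8.192 1.012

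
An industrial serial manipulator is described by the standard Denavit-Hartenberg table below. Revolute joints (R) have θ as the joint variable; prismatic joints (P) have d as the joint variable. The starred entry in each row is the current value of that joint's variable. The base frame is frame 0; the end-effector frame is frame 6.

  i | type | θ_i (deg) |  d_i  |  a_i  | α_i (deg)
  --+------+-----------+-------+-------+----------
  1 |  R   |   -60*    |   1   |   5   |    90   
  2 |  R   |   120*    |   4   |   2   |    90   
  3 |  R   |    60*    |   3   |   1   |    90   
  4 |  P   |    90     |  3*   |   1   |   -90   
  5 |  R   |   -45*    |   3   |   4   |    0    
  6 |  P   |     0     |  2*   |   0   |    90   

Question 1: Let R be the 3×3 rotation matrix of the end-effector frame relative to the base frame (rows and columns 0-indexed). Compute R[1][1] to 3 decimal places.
End-effector y-axis (col 1 of R) = (0.8750,0.2165,-0.4330)
R[1][1] = 0.2165

0.217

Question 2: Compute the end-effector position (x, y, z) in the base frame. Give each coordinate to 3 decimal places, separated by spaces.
after link 1: o_1 = (2.5000, -4.3301, 1.0000)
after link 2: o_2 = (-1.4641, -5.4641, 2.7321)
after link 3: o_3 = (-1.0401, -7.9306, 4.6651)
after link 4: o_4 = (0.0425, -6.8056, 7.4151)
after link 5: o_5 = (4.5046, -6.5096, 9.6516)
after link 6: o_6 = (6.2546, -6.0766, 8.7855)

6.255 -6.077 8.786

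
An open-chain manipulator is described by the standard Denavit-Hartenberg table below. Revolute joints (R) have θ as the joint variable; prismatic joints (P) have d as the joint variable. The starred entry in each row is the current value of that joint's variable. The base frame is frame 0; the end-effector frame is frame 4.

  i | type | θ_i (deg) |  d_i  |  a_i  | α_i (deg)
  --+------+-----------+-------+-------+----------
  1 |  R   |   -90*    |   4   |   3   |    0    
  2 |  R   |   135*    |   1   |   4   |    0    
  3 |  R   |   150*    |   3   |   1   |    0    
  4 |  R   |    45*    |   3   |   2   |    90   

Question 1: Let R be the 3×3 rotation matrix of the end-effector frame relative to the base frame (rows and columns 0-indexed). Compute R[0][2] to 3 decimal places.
End-effector z-axis (col 2 of R) = (-0.8660,0.5000,0.0000)
R[0][2] = -0.8660

-0.866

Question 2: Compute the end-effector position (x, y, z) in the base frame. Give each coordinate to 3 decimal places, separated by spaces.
0.863 -2.162 11.000

after link 1: o_1 = (0.0000, -3.0000, 4.0000)
after link 2: o_2 = (2.8284, -0.1716, 5.0000)
after link 3: o_3 = (1.8625, -0.4304, 8.0000)
after link 4: o_4 = (0.8625, -2.1624, 11.0000)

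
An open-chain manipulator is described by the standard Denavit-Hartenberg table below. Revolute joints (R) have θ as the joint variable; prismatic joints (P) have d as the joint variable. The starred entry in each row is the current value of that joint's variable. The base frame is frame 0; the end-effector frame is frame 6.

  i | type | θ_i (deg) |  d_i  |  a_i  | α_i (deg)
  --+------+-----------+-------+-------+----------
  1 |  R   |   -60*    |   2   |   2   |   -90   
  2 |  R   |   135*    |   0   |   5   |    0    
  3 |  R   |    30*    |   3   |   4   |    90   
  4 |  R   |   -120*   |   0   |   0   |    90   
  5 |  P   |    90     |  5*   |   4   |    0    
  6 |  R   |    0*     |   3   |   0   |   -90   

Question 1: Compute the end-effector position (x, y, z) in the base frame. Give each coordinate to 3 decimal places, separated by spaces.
after link 1: o_1 = (1.0000, -1.7321, 2.0000)
after link 2: o_2 = (-0.7678, 1.3298, -1.5355)
after link 3: o_3 = (-0.1015, 6.1759, -2.5708)
after link 4: o_4 = (-0.1015, 6.1759, -2.5708)
after link 5: o_5 = (4.6724, 2.9071, -5.3138)
after link 6: o_6 = (7.2263, 1.4837, -4.6414)

7.226 1.484 -4.641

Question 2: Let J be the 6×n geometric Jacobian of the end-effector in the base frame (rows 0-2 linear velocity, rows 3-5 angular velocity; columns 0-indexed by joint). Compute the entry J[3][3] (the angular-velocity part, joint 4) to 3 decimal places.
0.129

axis z_3 = (0.1294,-0.2241,-0.9659); lever o_n−o_3 = (7.3278,-4.6921,-2.0706)
cross product → J_v[:, 3] = (-4.0681,-6.8102,1.0353)
J_ω[:, 3] = z_3
entry J[3][3] = 0.1294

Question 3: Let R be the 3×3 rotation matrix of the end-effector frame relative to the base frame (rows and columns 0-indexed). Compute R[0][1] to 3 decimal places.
End-effector y-axis (col 1 of R) = (-0.8513,0.4744,-0.2241)
R[0][1] = -0.8513

-0.851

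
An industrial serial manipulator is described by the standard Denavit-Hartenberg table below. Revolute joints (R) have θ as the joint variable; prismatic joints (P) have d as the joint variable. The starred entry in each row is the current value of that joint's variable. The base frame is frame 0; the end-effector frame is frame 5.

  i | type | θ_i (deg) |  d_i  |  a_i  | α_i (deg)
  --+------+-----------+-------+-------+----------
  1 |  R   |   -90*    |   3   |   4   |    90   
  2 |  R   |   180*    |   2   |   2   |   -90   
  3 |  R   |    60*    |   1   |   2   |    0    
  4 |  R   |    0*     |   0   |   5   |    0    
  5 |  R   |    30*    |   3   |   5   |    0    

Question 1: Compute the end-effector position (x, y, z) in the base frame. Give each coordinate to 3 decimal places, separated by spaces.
after link 1: o_1 = (0.0000, -4.0000, 3.0000)
after link 2: o_2 = (-2.0000, -2.0000, 3.0000)
after link 3: o_3 = (-0.2679, -1.0000, 2.0000)
after link 4: o_4 = (4.0622, 1.5000, 2.0000)
after link 5: o_5 = (9.0622, 1.5000, -1.0000)

9.062 1.500 -1.000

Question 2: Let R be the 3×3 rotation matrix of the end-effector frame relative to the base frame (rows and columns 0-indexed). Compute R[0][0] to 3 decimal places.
End-effector x-axis (col 0 of R) = (1.0000,0.0000,-0.0000)
R[0][0] = 1.0000

1.000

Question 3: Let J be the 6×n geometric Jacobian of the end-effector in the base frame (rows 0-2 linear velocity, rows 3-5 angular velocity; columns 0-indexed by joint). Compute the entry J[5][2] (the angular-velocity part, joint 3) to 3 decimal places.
-1.000

axis z_2 = (-0.0000,0.0000,-1.0000); lever o_n−o_2 = (11.0622,3.5000,-4.0000)
cross product → J_v[:, 2] = (3.5000,-11.0622,-0.0000)
J_ω[:, 2] = z_2
entry J[5][2] = -1.0000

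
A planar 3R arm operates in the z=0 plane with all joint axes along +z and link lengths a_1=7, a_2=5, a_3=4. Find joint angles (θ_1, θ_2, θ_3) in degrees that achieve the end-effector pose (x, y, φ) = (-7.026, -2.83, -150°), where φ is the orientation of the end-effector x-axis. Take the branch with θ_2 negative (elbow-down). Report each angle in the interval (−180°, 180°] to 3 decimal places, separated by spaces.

-123.766 -150.004 123.770

wrist centre = target − a_3·(cos φ, sin φ) = (-3.5619, -0.8300)
cos θ_2 = (13.3760−7²−5²)/(2·7·5) = -0.8661; θ_2 = -150.0036° (elbow-down)
β = atan2(-0.8300,-3.5619) = -166.8829°; ψ = atan2(-2.4997,2.6697) = -43.1166°
θ_1 = β − ψ = -123.7663°
θ_3 = φ − θ_1 − θ_2 = 123.7699° (wrapped to (-180°,180°])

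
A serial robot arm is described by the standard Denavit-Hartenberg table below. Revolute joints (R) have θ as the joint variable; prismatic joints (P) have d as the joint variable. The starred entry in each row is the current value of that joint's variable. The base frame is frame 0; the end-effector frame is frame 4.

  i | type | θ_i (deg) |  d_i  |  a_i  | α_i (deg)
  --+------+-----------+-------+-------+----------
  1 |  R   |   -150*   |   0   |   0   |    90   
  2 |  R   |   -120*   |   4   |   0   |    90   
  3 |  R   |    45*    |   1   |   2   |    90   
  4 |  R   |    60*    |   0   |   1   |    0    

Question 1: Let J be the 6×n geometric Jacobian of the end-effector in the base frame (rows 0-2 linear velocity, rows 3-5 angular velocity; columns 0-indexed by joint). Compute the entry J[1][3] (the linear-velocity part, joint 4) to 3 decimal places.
axis z_3 = (0.6597,-0.4356,-0.6124); lever o_n−o_3 = (0.6258,0.7696,0.1268)
cross product → J_v[:, 3] = (0.4160,-0.4669,0.7803)
J_ω[:, 3] = z_3
entry J[1][3] = -0.4669

-0.467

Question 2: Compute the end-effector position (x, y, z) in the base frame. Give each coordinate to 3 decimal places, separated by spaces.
after link 1: o_1 = (0.0000, 0.0000, 0.0000)
after link 2: o_2 = (-2.0000, 3.4641, 0.0000)
after link 3: o_3 = (-1.3447, 5.4754, -0.7247)
after link 4: o_4 = (-0.7189, 6.2450, -0.5979)

-0.719 6.245 -0.598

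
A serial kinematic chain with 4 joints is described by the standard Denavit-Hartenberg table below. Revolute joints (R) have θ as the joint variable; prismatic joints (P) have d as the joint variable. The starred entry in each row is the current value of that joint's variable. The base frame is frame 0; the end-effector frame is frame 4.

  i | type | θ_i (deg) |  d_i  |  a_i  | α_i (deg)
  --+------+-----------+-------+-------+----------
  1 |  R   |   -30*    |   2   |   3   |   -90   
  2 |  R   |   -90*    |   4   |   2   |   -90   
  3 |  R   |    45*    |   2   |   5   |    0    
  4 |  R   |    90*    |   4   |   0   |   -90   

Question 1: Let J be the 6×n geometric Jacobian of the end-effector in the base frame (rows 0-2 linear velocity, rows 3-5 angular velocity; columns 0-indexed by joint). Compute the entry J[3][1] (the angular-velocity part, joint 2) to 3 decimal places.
0.500

axis z_1 = (0.5000,0.8660,0.0000); lever o_n−o_1 = (5.4284,-2.5978,5.5355)
cross product → J_v[:, 1] = (4.7939,-2.7678,-6.0000)
J_ω[:, 1] = z_1
entry J[3][1] = 0.5000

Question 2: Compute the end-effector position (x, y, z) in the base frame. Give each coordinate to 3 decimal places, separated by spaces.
after link 1: o_1 = (2.5981, -1.5000, 2.0000)
after link 2: o_2 = (4.5981, 1.9641, 4.0000)
after link 3: o_3 = (4.5624, -2.0978, 7.5355)
after link 4: o_4 = (8.0265, -4.0978, 7.5355)

8.026 -4.098 7.536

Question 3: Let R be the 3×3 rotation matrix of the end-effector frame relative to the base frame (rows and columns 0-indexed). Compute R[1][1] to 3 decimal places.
0.500

End-effector y-axis (col 1 of R) = (-0.8660,0.5000,0.0000)
R[1][1] = 0.5000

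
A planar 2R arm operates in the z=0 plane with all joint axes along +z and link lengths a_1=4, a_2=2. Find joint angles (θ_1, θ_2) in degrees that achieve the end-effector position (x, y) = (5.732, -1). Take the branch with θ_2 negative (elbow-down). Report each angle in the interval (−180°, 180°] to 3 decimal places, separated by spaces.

cos θ_2 = (33.8558−4²−2²)/(2·4·2) = 0.8660; θ_2 = -30.0042° (elbow-down)
β = atan2(-1.0000,5.7320) = -9.8962°; ψ = atan2(-1.0001,5.7320) = -9.8974°
θ_1 = β − ψ = 0.0013°

0.001 -30.004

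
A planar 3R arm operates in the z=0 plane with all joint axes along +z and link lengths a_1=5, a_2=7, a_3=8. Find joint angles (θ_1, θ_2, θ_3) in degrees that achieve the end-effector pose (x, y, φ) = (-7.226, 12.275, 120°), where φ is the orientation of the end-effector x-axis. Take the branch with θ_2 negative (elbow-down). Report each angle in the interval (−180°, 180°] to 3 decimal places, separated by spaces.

-162.790 -120.004 42.794

wrist centre = target − a_3·(cos φ, sin φ) = (-3.2260, 5.3468)
cos θ_2 = (38.9953−5²−7²)/(2·5·7) = -0.5001; θ_2 = -120.0044° (elbow-down)
β = atan2(5.3468,-3.2260) = 121.1048°; ψ = atan2(-6.0619,1.4995) = -76.1057°
θ_1 = β − ψ = 197.2105°
θ_3 = φ − θ_1 − θ_2 = 42.7940° (wrapped to (-180°,180°])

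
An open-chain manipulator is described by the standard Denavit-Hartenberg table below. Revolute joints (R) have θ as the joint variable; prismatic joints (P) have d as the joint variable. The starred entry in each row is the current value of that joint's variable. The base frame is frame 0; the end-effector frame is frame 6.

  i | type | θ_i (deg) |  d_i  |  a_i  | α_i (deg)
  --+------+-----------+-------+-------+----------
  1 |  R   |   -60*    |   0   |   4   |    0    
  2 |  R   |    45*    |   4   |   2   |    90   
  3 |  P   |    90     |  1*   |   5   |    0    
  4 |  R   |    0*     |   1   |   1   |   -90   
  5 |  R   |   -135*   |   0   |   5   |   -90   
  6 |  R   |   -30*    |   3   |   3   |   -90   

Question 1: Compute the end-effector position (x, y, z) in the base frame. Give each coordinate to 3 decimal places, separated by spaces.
after link 1: o_1 = (2.0000, -3.4641, 0.0000)
after link 2: o_2 = (3.9319, -3.9817, 4.0000)
after link 3: o_3 = (3.6730, -4.9477, 9.0000)
after link 4: o_4 = (3.4142, -5.9136, 10.0000)
after link 5: o_5 = (2.4992, -9.3287, 6.4645)
after link 6: o_6 = (0.0257, -12.7640, 6.7487)

0.026 -12.764 6.749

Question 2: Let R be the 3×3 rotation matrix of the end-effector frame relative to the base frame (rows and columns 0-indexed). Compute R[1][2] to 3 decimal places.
End-effector z-axis (col 2 of R) = (0.7450,-0.5657,-0.3536)
R[1][2] = -0.5657

-0.566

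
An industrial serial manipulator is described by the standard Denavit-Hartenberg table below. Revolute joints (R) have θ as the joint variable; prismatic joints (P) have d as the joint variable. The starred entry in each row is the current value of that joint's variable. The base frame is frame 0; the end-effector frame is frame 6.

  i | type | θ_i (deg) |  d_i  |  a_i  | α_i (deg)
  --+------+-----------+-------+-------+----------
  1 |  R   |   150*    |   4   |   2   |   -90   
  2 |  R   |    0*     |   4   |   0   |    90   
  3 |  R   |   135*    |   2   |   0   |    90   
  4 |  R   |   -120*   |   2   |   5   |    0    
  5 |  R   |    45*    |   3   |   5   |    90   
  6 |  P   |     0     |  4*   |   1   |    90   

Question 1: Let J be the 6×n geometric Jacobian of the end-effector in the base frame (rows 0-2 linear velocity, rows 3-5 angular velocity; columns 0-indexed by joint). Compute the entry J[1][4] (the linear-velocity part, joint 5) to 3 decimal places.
axis z_4 = (-0.9659,-0.2588,0.0000); lever o_n−o_4 = (-3.4959,1.4556,-6.8308)
cross product → J_v[:, 4] = (1.7679,-6.5981,-2.3108)
J_ω[:, 4] = z_4
entry J[1][4] = -6.5981

-6.598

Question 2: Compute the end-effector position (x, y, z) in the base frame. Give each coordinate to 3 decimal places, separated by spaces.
-9.807 0.889 -5.161

after link 1: o_1 = (-1.7321, 1.0000, 4.0000)
after link 2: o_2 = (-3.7321, -2.4641, 4.0000)
after link 3: o_3 = (-3.7321, -2.4641, 6.0000)
after link 4: o_4 = (-6.3110, -0.5669, 1.6699)
after link 5: o_5 = (-8.8738, -2.5934, -3.1598)
after link 6: o_6 = (-9.8068, 0.8887, -5.1610)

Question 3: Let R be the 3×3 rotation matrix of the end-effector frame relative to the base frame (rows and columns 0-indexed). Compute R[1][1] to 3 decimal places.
End-effector y-axis (col 1 of R) = (-0.2500,0.9330,-0.2588)
R[1][1] = 0.9330

0.933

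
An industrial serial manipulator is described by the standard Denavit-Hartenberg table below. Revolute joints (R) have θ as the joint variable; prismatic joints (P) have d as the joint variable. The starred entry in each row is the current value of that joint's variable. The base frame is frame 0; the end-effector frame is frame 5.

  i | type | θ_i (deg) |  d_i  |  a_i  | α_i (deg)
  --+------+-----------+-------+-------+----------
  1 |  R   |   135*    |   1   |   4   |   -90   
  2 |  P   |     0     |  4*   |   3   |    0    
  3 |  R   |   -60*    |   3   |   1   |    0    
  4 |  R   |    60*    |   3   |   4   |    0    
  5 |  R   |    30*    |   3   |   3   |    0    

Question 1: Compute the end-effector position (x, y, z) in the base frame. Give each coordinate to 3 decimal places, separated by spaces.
-19.161 0.776 0.366

after link 1: o_1 = (-2.8284, 2.8284, 1.0000)
after link 2: o_2 = (-7.7782, 2.1213, 1.0000)
after link 3: o_3 = (-10.2530, 0.3536, 1.8660)
after link 4: o_4 = (-15.2028, 1.0607, 1.8660)
after link 5: o_5 = (-19.1612, 0.7765, 0.3660)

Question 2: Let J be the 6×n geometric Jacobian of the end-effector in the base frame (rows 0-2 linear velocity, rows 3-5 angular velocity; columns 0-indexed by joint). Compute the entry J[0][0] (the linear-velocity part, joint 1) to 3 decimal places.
-0.776

axis z_0 = ẑ; lever o_n−o_0 = (-19.1612,0.7765,0.3660)
cross product → J_v[:, 0] = (-0.7765,-19.1612,0.0000)
J_ω[:, 0] = z_0
entry J[0][0] = -0.7765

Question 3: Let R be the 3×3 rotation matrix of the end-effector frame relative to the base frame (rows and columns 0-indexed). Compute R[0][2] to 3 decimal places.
End-effector z-axis (col 2 of R) = (-0.7071,-0.7071,0.0000)
R[0][2] = -0.7071

-0.707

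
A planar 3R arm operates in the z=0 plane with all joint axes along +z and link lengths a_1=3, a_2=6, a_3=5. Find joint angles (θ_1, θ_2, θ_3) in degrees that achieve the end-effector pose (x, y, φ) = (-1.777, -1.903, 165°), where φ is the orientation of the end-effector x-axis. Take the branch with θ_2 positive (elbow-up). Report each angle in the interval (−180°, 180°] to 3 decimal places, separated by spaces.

wrist centre = target − a_3·(cos φ, sin φ) = (3.0526, -3.1971)
cos θ_2 = (19.5400−3²−6²)/(2·3·6) = -0.7072; θ_2 = 135.0094° (elbow-up)
β = atan2(-3.1971,3.0526) = -46.3242°; ψ = atan2(4.2419,-1.2433) = 106.3362°
θ_1 = β − ψ = -152.6604°
θ_3 = φ − θ_1 − θ_2 = -177.3491° (wrapped to (-180°,180°])

-152.660 135.009 -177.349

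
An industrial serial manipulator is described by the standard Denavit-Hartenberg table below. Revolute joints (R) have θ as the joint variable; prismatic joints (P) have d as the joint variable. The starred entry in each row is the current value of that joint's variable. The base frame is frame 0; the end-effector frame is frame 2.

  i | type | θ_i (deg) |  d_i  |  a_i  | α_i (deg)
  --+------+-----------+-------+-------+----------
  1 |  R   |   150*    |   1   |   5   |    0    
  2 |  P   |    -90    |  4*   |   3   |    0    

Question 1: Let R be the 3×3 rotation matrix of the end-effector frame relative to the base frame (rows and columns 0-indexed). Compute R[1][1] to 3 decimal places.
0.500

End-effector y-axis (col 1 of R) = (-0.8660,0.5000,0.0000)
R[1][1] = 0.5000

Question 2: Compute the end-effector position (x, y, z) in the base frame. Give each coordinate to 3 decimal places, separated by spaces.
after link 1: o_1 = (-4.3301, 2.5000, 1.0000)
after link 2: o_2 = (-2.8301, 5.0981, 5.0000)

-2.830 5.098 5.000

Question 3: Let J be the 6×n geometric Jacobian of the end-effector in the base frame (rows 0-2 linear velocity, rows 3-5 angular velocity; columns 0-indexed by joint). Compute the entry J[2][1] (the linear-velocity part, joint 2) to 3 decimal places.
prismatic axis z_1 = (0.0000,0.0000,1.0000)
J_v[:, 1] = z_1; J_ω[:, 1] = (0,0,0)
entry J[2][1] = 1.0000

1.000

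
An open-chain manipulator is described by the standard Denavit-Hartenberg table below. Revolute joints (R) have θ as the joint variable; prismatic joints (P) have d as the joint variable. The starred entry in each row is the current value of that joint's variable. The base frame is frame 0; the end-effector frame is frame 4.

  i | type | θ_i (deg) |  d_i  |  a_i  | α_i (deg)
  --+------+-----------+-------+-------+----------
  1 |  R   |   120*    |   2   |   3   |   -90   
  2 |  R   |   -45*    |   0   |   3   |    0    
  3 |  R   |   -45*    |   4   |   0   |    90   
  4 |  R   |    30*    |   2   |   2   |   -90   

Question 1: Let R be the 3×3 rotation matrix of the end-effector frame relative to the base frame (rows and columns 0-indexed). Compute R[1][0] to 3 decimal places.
End-effector x-axis (col 0 of R) = (-0.4330,-0.2500,0.8660)
R[1][0] = -0.2500

-0.250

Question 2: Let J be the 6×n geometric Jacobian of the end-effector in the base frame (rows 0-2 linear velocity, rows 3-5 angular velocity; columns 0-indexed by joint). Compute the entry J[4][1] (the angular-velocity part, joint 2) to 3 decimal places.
-0.500

axis z_1 = (-0.8660,-0.5000,0.0000); lever o_n−o_1 = (-4.3908,-2.3949,3.8534)
cross product → J_v[:, 1] = (-1.9267,3.3371,-0.1213)
J_ω[:, 1] = z_1
entry J[4][1] = -0.5000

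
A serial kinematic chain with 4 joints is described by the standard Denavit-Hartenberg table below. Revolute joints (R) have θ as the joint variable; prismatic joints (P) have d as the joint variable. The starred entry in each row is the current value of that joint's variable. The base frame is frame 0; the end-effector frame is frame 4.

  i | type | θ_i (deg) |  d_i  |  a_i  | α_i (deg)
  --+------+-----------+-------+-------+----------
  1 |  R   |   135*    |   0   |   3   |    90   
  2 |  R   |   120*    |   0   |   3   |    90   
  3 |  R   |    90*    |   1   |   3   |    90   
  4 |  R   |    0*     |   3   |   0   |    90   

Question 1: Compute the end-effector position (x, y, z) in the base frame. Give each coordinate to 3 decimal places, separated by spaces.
1.509 2.734 5.696

after link 1: o_1 = (-2.1213, 2.1213, 0.0000)
after link 2: o_2 = (-1.0607, 1.0607, 2.5981)
after link 3: o_3 = (0.4483, 3.7944, 3.0981)
after link 4: o_4 = (1.5089, 2.7337, 5.6962)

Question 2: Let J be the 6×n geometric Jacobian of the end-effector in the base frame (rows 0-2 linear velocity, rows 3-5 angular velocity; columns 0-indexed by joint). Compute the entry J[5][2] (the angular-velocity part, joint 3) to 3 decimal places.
axis z_2 = (-0.6124,0.6124,0.5000); lever o_n−o_2 = (2.5696,1.6730,3.0981)
cross product → J_v[:, 2] = (1.0607,3.1820,-2.5981)
J_ω[:, 2] = z_2
entry J[5][2] = 0.5000

0.500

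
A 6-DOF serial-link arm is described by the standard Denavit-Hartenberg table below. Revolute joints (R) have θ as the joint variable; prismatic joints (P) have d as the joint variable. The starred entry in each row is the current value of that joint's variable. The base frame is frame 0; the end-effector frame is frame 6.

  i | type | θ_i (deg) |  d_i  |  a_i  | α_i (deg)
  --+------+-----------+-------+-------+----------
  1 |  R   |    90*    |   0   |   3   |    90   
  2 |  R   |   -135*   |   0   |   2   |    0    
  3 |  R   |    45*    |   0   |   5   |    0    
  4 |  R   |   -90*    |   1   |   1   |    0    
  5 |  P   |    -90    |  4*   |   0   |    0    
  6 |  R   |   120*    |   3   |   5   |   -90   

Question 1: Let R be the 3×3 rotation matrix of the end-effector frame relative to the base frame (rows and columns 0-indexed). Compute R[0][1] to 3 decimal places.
-1.000

End-effector y-axis (col 1 of R) = (-1.0000,0.0000,-0.0000)
R[0][1] = -1.0000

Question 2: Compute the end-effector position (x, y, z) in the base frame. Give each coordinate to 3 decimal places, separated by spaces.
after link 1: o_1 = (0.0000, 3.0000, 0.0000)
after link 2: o_2 = (0.0000, 1.5858, -1.4142)
after link 3: o_3 = (0.0000, 1.5858, -6.4142)
after link 4: o_4 = (1.0000, 0.5858, -6.4142)
after link 5: o_5 = (5.0000, 0.5858, -6.4142)
after link 6: o_6 = (8.0000, -3.7443, -8.9142)

8.000 -3.744 -8.914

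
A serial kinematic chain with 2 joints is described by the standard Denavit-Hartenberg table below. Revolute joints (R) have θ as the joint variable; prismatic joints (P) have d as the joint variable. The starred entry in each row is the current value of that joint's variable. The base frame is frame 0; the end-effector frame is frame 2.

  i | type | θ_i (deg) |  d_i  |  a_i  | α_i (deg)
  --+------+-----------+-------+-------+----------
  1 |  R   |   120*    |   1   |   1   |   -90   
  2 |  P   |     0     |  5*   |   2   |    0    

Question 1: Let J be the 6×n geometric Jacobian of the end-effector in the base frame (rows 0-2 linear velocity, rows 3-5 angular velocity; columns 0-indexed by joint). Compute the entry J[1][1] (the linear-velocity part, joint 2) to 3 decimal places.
-0.500

prismatic axis z_1 = (-0.8660,-0.5000,0.0000)
J_v[:, 1] = z_1; J_ω[:, 1] = (0,0,0)
entry J[1][1] = -0.5000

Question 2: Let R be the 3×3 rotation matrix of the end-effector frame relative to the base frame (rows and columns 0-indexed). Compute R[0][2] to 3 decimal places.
End-effector z-axis (col 2 of R) = (-0.8660,-0.5000,0.0000)
R[0][2] = -0.8660

-0.866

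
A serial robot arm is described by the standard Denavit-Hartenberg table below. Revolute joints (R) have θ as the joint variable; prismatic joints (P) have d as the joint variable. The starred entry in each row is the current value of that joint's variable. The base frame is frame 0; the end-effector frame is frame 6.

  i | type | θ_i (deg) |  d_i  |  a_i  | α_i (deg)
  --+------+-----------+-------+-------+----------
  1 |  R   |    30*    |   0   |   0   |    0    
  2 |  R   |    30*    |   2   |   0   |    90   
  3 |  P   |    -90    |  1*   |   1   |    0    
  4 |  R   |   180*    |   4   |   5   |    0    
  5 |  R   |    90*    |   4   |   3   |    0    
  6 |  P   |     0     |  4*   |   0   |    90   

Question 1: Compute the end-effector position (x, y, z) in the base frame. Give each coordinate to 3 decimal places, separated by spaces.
9.758 -9.098 6.000

after link 1: o_1 = (0.0000, 0.0000, 0.0000)
after link 2: o_2 = (0.0000, 0.0000, 2.0000)
after link 3: o_3 = (0.8660, -0.5000, 1.0000)
after link 4: o_4 = (4.3301, -2.5000, 6.0000)
after link 5: o_5 = (6.2942, -7.0981, 6.0000)
after link 6: o_6 = (9.7583, -9.0981, 6.0000)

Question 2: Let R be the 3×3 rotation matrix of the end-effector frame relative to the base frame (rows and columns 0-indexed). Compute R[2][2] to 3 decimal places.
1.000

End-effector z-axis (col 2 of R) = (0.0000,0.0000,1.0000)
R[2][2] = 1.0000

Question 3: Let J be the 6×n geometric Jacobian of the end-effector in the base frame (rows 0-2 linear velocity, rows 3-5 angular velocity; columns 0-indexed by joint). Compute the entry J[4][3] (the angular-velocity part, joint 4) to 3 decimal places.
axis z_3 = (0.8660,-0.5000,0.0000); lever o_n−o_3 = (8.8923,-8.5981,5.0000)
cross product → J_v[:, 3] = (-2.5000,-4.3301,-3.0000)
J_ω[:, 3] = z_3
entry J[4][3] = -0.5000

-0.500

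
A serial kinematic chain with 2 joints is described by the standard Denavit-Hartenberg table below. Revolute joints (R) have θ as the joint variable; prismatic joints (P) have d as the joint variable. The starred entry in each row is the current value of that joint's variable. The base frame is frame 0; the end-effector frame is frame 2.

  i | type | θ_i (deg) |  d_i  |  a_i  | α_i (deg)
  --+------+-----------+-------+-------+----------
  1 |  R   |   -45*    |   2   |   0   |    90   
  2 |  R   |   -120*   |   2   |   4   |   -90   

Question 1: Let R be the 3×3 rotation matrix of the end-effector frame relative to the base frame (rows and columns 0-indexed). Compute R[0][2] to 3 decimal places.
End-effector z-axis (col 2 of R) = (0.6124,-0.6124,-0.5000)
R[0][2] = 0.6124

0.612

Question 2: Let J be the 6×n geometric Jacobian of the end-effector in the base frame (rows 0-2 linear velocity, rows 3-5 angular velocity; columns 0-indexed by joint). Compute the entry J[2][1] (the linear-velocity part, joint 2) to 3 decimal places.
axis z_1 = (-0.7071,-0.7071,0.0000); lever o_n−o_1 = (-2.8284,-0.0000,-3.4641)
cross product → J_v[:, 1] = (2.4495,-2.4495,-2.0000)
J_ω[:, 1] = z_1
entry J[2][1] = -2.0000

-2.000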